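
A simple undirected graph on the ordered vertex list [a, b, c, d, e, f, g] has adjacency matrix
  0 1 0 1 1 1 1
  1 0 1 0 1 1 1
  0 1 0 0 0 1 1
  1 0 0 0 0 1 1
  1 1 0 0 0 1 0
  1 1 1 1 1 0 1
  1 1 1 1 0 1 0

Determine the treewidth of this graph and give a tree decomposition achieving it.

Treewidth 3.
One optimal decomposition is:
Bags: B1 = {a, b, f, g}  B2 = {a, d, f, g}  B3 = {b, c, f, g}  B4 = {a, b, e, f}
Tree: B1–B2, B1–B3, B1–B4

Each bag holds 4 vertices, so the decomposition has width 3, which upper-bounds the treewidth. On the other hand G contains the 4-clique {b, c, f, g}. A clique must lie in a single bag of any decomposition, so no decomposition can have width below 3. Combining the bounds, tw(G) = 3.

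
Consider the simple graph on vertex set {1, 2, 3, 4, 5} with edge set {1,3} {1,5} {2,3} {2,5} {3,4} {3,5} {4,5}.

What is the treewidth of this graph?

A width-2 tree decomposition is:
Bags: B1 = {1, 3, 5}  B2 = {2, 3, 5}  B3 = {3, 4, 5}
Tree: B1–B2, B1–B3
The largest bag has 3 vertices, giving width 2; this decomposition certifies tw(G) ≤ 2. Conversely, {1, 3, 5} is a clique of size 3, and the vertices of any clique must share a bag in every tree decomposition; so some bag has ≥ 3 vertices and tw(G) ≥ 2. Combining the bounds, tw(G) = 2.

2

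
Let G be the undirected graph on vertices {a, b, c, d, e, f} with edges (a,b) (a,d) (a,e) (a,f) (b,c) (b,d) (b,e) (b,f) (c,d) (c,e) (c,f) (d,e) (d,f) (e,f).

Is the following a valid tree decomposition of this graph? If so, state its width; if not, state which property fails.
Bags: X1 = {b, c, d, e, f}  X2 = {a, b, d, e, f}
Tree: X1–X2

Checking the three conditions: (i) the bags cover all of {a, b, c, d, e, f}; (ii) for each edge, some bag contains both endpoints; (iii) the bags containing any fixed vertex form a subtree. All hold, so the decomposition is valid with width 5 − 1 = 4.

Yes; width 4.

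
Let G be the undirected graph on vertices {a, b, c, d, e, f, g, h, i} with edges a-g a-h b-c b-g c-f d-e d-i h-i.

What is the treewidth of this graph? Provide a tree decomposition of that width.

Every bag has size at most 2, so the width is 2 − 1 = 1 and tw(G) ≤ 1. Since G has at least one edge (e.g. f–c), it is not an edgeless graph, so tw(G) ≥ 1. Hence tw(G) = 1 exactly.

Treewidth 1.
Bags: B1 = {c, f}  B2 = {b, c}  B3 = {b, g}  B4 = {a, g}  B5 = {a, h}  B6 = {h, i}  B7 = {d, i}  B8 = {d, e}
Tree: B1–B2, B2–B3, B3–B4, B4–B5, B5–B6, B6–B7, B7–B8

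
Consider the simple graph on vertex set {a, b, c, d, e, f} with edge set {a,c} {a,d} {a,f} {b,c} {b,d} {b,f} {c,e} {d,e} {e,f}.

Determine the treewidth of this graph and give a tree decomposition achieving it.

Treewidth 3.
Bags: B1 = {c, d, e, f}  B2 = {a, c, d, f}  B3 = {b, c, d, f}
Tree: B1–B2, B2–B3

Each bag holds 4 vertices, so the decomposition has width 3, which upper-bounds the treewidth. For the lower bound: the 4 vertex sets {c,e}, {a,d}, {f}, {b} are disjoint, each induces a connected subgraph, and every pair is joined by at least one edge of G. Contracting each set to a single vertex therefore yields K_{4} as a minor, and since treewidth is minor-monotone, tw(G) ≥ tw(K_{4}) = 3. Hence tw(G) = 3 exactly.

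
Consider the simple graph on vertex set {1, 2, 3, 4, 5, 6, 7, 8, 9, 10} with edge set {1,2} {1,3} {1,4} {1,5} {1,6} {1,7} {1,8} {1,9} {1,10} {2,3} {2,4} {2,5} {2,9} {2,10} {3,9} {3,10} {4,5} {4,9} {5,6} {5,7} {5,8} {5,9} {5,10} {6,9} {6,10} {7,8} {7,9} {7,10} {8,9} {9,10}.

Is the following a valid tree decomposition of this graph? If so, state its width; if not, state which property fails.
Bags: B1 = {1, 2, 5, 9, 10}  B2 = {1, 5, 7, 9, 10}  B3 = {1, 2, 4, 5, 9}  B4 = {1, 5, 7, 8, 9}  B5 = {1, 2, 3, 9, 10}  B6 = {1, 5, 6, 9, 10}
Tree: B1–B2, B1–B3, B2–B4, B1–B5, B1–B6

Yes; width 4.

Vertex coverage: the bags together contain {1, 2, 3, 4, 5, 6, 7, 8, 9, 10}, the full vertex set. Edge coverage: each edge of G has both endpoints in at least one bag. Running intersection: for every vertex, the bags containing it form a connected subtree. All three properties hold, so this is a valid tree decomposition of width max|bag| − 1 = 4, and hence tw(G) ≤ 4.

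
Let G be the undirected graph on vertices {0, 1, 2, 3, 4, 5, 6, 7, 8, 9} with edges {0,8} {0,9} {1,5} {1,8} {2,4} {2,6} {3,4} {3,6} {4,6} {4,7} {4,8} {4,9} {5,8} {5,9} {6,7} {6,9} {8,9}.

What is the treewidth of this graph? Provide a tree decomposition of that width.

Each bag holds 3 vertices, so the decomposition has width 2, which upper-bounds the treewidth. Conversely, {0, 8, 9} is a clique of size 3, and the vertices of any clique must share a bag in every tree decomposition; so some bag has ≥ 3 vertices and tw(G) ≥ 2. Combining the bounds, tw(G) = 2.

Treewidth 2.
One optimal decomposition is:
Bags: B1 = {4, 6, 9}  B2 = {4, 8, 9}  B3 = {5, 8, 9}  B4 = {1, 5, 8}  B5 = {4, 6, 7}  B6 = {2, 4, 6}  B7 = {3, 4, 6}  B8 = {0, 8, 9}
Tree: B1–B2, B2–B3, B3–B4, B1–B5, B1–B6, B1–B7, B2–B8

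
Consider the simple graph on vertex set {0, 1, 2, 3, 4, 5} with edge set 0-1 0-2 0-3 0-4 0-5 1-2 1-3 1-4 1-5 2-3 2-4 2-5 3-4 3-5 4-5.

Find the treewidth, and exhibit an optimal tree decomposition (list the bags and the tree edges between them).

Treewidth 5.
One optimal decomposition is:
Bags: B1 = {0, 1, 2, 3, 4, 5}
Tree: (single bag)

With just one bag of size 6, the width is 6 − 1 = 5, so tw(G) ≤ 5. On the other hand G contains the 6-clique {0, 1, 2, 3, 4, 5}. A clique must lie in a single bag of any decomposition, so no decomposition can have width below 5. Hence tw(G) = 5 exactly.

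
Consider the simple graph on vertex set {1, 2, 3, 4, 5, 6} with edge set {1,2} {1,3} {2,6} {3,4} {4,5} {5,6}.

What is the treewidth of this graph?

2

A width-2 tree decomposition is:
Bags: B1 = {1, 3, 4}  B2 = {1, 2, 4}  B3 = {2, 4, 6}  B4 = {4, 5, 6}
Tree: B1–B2, B2–B3, B3–B4
The largest bag has 3 vertices, giving width 2; this decomposition certifies tw(G) ≤ 2. The edges 4–3–1–2–6–5–4 form a cycle, so G is not a tree and its treewidth is at least 2. Therefore the treewidth is 2.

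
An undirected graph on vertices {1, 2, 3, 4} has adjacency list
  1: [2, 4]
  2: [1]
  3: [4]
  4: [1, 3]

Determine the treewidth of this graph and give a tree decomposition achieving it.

Every bag has size at most 2, so the width is 2 − 1 = 1 and tw(G) ≤ 1. G has an edge, so its treewidth is at least 1. The upper and lower bounds meet at 1, so that is the treewidth.

Treewidth 1.
Bags: B1 = {3, 4}  B2 = {1, 4}  B3 = {1, 2}
Tree: B1–B2, B2–B3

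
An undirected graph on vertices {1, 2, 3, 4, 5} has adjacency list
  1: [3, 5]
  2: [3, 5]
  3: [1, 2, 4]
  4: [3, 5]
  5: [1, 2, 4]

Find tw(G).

A width-2 tree decomposition is:
Bags: B1 = {2, 3, 5}  B2 = {3, 4, 5}  B3 = {1, 3, 5}
Tree: B1–B2, B2–B3
The largest bag has 3 vertices, giving width 2; this decomposition certifies tw(G) ≤ 2. For the lower bound, G contains the cycle 2–5–4–3–2, so G is not a forest; only forests have treewidth ≤ 1, hence tw(G) ≥ 2. Hence tw(G) = 2 exactly.

2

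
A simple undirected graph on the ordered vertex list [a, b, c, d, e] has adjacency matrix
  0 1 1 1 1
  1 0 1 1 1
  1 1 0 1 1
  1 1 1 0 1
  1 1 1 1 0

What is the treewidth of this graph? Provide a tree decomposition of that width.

With just one bag of size 5, the width is 5 − 1 = 4, so tw(G) ≤ 4. On the other hand G contains the 5-clique {a, b, c, d, e}. A clique must lie in a single bag of any decomposition, so no decomposition can have width below 4. The upper and lower bounds meet at 4, so that is the treewidth.

Treewidth 4.
One optimal decomposition is:
Bags: B1 = {a, b, c, d, e}
Tree: (single bag)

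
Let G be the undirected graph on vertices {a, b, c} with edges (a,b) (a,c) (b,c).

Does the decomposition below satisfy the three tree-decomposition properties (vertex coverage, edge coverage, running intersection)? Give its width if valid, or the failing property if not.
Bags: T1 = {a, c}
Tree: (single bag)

A tree decomposition must satisfy three properties: every vertex lies in some bag; for every edge, both endpoints lie together in some bag; and for every vertex, the bags containing it form a connected subtree. Here vertex b appears in no bag, so the decomposition is invalid.

No — vertex b appears in no bag.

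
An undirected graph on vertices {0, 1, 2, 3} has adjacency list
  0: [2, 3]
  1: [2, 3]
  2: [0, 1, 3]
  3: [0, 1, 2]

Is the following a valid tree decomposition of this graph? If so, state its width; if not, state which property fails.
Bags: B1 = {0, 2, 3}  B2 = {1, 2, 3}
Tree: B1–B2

Yes; width 2.

Vertex coverage: the bags together contain {0, 1, 2, 3}, the full vertex set. Edge coverage: each edge of G has both endpoints in at least one bag. Running intersection: for every vertex, the bags containing it form a connected subtree. All three properties hold, so this is a valid tree decomposition of width max|bag| − 1 = 2, and hence tw(G) ≤ 2.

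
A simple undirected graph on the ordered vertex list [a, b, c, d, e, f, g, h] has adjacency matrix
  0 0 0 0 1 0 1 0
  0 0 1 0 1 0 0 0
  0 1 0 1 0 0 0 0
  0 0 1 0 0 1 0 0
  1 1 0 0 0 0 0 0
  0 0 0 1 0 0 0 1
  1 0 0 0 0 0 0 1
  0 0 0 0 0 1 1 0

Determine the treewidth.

2

A width-2 tree decomposition is:
Bags: B1 = {d, f, h}  B2 = {c, d, h}  B3 = {b, c, h}  B4 = {b, e, h}  B5 = {a, e, h}  B6 = {a, g, h}
Tree: B1–B2, B2–B3, B3–B4, B4–B5, B5–B6
The largest bag has 3 vertices, giving width 2; this decomposition certifies tw(G) ≤ 2. The edges h–f–d–c–b–e–a–g–h form a cycle, so G is not a tree and its treewidth is at least 2. Combining the bounds, tw(G) = 2.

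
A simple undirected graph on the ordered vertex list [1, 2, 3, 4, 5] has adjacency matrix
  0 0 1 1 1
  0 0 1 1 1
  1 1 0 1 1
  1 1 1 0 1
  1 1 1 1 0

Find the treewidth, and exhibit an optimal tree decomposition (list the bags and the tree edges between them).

Every bag has size at most 4, so the width is 4 − 1 = 3 and tw(G) ≤ 3. Conversely, {1, 3, 4, 5} is a clique of size 4, and the vertices of any clique must share a bag in every tree decomposition; so some bag has ≥ 4 vertices and tw(G) ≥ 3. Hence tw(G) = 3 exactly.

Treewidth 3.
One optimal decomposition is:
Bags: B1 = {2, 3, 4, 5}  B2 = {1, 3, 4, 5}
Tree: B1–B2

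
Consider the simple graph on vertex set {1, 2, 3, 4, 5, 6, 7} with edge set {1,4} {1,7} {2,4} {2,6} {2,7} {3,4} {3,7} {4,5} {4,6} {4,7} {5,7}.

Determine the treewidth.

2

A width-2 tree decomposition is:
Bags: B1 = {1, 4, 7}  B2 = {3, 4, 7}  B3 = {4, 5, 7}  B4 = {2, 4, 7}  B5 = {2, 4, 6}
Tree: B1–B2, B1–B3, B3–B4, B4–B5
The largest bag has 3 vertices, giving width 2; this decomposition certifies tw(G) ≤ 2. Conversely, {2, 4, 6} is a clique of size 3, and the vertices of any clique must share a bag in every tree decomposition; so some bag has ≥ 3 vertices and tw(G) ≥ 2. Therefore the treewidth is 2.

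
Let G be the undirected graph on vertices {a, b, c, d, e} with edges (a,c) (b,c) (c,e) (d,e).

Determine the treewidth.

A width-1 tree decomposition is:
Bags: B1 = {b, c}  B2 = {a, c}  B3 = {c, e}  B4 = {d, e}
Tree: B1–B2, B2–B3, B3–B4
Each bag holds 2 vertices, so the decomposition has width 1, which upper-bounds the treewidth. Any graph with an edge has treewidth ≥ 1, and G has the edge b–c. Hence tw(G) = 1 exactly.

1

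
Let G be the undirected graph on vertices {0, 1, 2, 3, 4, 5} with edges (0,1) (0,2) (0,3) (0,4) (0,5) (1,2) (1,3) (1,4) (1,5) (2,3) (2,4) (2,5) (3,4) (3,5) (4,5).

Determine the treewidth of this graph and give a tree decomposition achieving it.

With just one bag of size 6, the width is 6 − 1 = 5, so tw(G) ≤ 5. Conversely, {0, 1, 2, 3, 4, 5} is a clique of size 6, and the vertices of any clique must share a bag in every tree decomposition; so some bag has ≥ 6 vertices and tw(G) ≥ 5. Combining the bounds, tw(G) = 5.

Treewidth 5.
One such decomposition:
Bags: B1 = {0, 1, 2, 3, 4, 5}
Tree: (single bag)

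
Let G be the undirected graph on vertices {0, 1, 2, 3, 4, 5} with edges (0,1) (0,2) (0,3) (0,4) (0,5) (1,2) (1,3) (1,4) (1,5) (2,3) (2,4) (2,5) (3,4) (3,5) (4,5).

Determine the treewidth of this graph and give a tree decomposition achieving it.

Treewidth 5.
One optimal decomposition is:
Bags: B1 = {0, 1, 2, 3, 4, 5}
Tree: (single bag)

A single bag containing all 6 vertices is trivially a valid decomposition of width 5. Conversely, {0, 1, 2, 3, 4, 5} is a clique of size 6, and the vertices of any clique must share a bag in every tree decomposition; so some bag has ≥ 6 vertices and tw(G) ≥ 5. Therefore the treewidth is 5.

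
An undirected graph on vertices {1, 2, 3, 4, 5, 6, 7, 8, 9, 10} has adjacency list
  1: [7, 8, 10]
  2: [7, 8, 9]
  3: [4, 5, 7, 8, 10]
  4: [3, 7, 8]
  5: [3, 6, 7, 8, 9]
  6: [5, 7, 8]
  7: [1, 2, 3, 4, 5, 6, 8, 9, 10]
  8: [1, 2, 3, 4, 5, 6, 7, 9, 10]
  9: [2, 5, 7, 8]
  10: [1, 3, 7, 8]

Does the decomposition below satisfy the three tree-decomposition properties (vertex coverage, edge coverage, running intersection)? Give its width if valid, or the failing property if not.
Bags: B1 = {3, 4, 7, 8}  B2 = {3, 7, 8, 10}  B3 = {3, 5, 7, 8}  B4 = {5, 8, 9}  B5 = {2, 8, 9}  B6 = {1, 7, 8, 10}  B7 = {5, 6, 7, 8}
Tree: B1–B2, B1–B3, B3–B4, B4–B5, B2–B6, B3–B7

No — edge (7,9) lies in no bag.

A tree decomposition must satisfy three properties: every vertex lies in some bag; for every edge, both endpoints lie together in some bag; and for every vertex, the bags containing it form a connected subtree. Here edge (7,9) lies in no bag, so the decomposition is invalid.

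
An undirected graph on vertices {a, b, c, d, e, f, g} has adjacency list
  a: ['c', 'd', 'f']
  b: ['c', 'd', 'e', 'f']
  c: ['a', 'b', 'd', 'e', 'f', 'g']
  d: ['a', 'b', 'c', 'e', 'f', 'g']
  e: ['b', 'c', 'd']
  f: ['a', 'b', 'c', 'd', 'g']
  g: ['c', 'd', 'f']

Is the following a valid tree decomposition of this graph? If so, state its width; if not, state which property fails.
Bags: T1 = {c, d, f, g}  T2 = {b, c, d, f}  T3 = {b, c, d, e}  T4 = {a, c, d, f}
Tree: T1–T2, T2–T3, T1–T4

Yes; width 3.

Every vertex of G appears in some bag (union = {a, b, c, d, e, f, g}); every edge is covered by a bag; and for each vertex v the set of bags containing v is connected in the bag tree. The decomposition is therefore valid. The largest bag has 4 vertices, so the width is 3.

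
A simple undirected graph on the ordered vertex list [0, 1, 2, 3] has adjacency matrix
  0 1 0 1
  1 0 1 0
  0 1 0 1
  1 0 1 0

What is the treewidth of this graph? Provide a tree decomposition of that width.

Treewidth 2.
One such decomposition:
Bags: B1 = {0, 1, 3}  B2 = {1, 2, 3}
Tree: B1–B2

The largest bag has 3 vertices, giving width 2; this decomposition certifies tw(G) ≤ 2. The edges 1–0–3–2–1 form a cycle, so G is not a tree and its treewidth is at least 2. Hence tw(G) = 2 exactly.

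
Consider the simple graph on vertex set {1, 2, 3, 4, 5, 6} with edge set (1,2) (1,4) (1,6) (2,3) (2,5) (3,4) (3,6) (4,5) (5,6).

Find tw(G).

3

A width-3 tree decomposition is:
Bags: B1 = {2, 4, 5, 6}  B2 = {1, 2, 4, 6}  B3 = {2, 3, 4, 6}
Tree: B1–B2, B2–B3
The largest bag has 4 vertices, giving width 3; this decomposition certifies tw(G) ≤ 3. For the lower bound: the 4 vertex sets {4,5}, {1,6}, {2}, {3} are disjoint, each induces a connected subgraph, and every pair is joined by at least one edge of G. Contracting each set to a single vertex therefore yields K_{4} as a minor, and since treewidth is minor-monotone, tw(G) ≥ tw(K_{4}) = 3. The upper and lower bounds meet at 3, so that is the treewidth.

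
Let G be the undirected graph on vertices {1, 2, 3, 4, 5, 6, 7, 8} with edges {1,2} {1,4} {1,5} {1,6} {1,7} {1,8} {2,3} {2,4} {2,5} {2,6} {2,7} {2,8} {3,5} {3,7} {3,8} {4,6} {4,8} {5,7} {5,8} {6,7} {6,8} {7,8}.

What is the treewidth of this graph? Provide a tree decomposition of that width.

Each bag holds 5 vertices, so the decomposition has width 4, which upper-bounds the treewidth. Conversely, {1, 2, 5, 7, 8} is a clique of size 5, and the vertices of any clique must share a bag in every tree decomposition; so some bag has ≥ 5 vertices and tw(G) ≥ 4. The upper and lower bounds meet at 4, so that is the treewidth.

Treewidth 4.
Bags: B1 = {1, 2, 5, 7, 8}  B2 = {1, 2, 6, 7, 8}  B3 = {1, 2, 4, 6, 8}  B4 = {2, 3, 5, 7, 8}
Tree: B1–B2, B2–B3, B1–B4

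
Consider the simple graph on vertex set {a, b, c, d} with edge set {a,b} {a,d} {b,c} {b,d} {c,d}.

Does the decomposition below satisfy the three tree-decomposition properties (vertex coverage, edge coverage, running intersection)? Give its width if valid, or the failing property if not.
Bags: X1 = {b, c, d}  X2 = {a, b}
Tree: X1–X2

No — edge (d,a) lies in no bag.

A tree decomposition must satisfy three properties: every vertex lies in some bag; for every edge, both endpoints lie together in some bag; and for every vertex, the bags containing it form a connected subtree. Here edge (d,a) lies in no bag, so the decomposition is invalid.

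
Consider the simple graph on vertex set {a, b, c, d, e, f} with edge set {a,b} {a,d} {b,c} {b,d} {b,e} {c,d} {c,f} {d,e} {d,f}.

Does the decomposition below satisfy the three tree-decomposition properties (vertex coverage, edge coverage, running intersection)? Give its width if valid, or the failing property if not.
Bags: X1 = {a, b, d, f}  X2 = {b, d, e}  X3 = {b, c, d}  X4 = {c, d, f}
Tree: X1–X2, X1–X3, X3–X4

A tree decomposition must satisfy three properties: every vertex lies in some bag; for every edge, both endpoints lie together in some bag; and for every vertex, the bags containing it form a connected subtree. Here bags containing vertex f are not connected in the tree, so the decomposition is invalid.

No — bags containing vertex f are not connected in the tree.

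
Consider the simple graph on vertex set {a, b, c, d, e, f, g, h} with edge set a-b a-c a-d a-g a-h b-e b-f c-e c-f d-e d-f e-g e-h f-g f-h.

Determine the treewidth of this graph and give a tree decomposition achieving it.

Treewidth 3.
Bags: B1 = {a, e, f, h}  B2 = {a, b, e, f}  B3 = {a, e, f, g}  B4 = {a, c, e, f}  B5 = {a, d, e, f}
Tree: B1–B2, B2–B3, B3–B4, B4–B5

The largest bag has 4 vertices, giving width 3; this decomposition certifies tw(G) ≤ 3. For the lower bound: the 4 vertex sets {a,h}, {b,e}, {f}, {g} are disjoint, each induces a connected subgraph, and every pair is joined by at least one edge of G. Contracting each set to a single vertex therefore yields K_{4} as a minor, and since treewidth is minor-monotone, tw(G) ≥ tw(K_{4}) = 3. The upper and lower bounds meet at 3, so that is the treewidth.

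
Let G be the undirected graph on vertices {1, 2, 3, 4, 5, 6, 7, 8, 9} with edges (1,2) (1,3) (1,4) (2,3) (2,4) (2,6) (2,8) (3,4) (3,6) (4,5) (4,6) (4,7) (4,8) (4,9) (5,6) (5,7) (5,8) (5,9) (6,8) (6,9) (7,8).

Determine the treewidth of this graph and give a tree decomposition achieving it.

Treewidth 3.
One such decomposition:
Bags: B1 = {2, 4, 6, 8}  B2 = {4, 5, 6, 8}  B3 = {2, 3, 4, 6}  B4 = {4, 5, 6, 9}  B5 = {4, 5, 7, 8}  B6 = {1, 2, 3, 4}
Tree: B1–B2, B1–B3, B2–B4, B2–B5, B3–B6

Each bag holds 4 vertices, so the decomposition has width 3, which upper-bounds the treewidth. On the other hand G contains the 4-clique {1, 2, 3, 4}. A clique must lie in a single bag of any decomposition, so no decomposition can have width below 3. Combining the bounds, tw(G) = 3.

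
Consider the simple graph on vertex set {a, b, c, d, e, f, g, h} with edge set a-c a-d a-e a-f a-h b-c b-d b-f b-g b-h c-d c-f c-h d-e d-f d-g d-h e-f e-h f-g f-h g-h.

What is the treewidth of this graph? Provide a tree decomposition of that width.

Treewidth 4.
One optimal decomposition is:
Bags: B1 = {b, d, f, g, h}  B2 = {b, c, d, f, h}  B3 = {a, c, d, f, h}  B4 = {a, d, e, f, h}
Tree: B1–B2, B2–B3, B3–B4

Every bag has size at most 5, so the width is 5 − 1 = 4 and tw(G) ≤ 4. On the other hand G contains the 5-clique {a, d, e, f, h}. A clique must lie in a single bag of any decomposition, so no decomposition can have width below 4. The upper and lower bounds meet at 4, so that is the treewidth.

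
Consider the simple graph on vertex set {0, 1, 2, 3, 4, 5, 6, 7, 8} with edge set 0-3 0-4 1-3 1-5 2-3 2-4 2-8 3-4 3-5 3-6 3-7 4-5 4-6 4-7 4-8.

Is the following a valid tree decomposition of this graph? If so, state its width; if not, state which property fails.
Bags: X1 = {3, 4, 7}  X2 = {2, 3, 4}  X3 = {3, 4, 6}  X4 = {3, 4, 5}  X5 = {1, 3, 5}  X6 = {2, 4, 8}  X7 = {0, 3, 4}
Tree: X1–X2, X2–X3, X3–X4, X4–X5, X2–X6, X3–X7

Every vertex of G appears in some bag (union = {0, 1, 2, 3, 4, 5, 6, 7, 8}); every edge is covered by a bag; and for each vertex v the set of bags containing v is connected in the bag tree. The decomposition is therefore valid. The largest bag has 3 vertices, so the width is 2.

Yes; width 2.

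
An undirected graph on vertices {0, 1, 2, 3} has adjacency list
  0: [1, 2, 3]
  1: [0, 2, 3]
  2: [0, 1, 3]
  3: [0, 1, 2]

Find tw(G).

A width-3 tree decomposition is:
Bags: B1 = {0, 1, 2, 3}
Tree: (single bag)
With just one bag of size 4, the width is 4 − 1 = 3, so tw(G) ≤ 3. Conversely, {0, 1, 2, 3} is a clique of size 4, and the vertices of any clique must share a bag in every tree decomposition; so some bag has ≥ 4 vertices and tw(G) ≥ 3. Hence tw(G) = 3 exactly.

3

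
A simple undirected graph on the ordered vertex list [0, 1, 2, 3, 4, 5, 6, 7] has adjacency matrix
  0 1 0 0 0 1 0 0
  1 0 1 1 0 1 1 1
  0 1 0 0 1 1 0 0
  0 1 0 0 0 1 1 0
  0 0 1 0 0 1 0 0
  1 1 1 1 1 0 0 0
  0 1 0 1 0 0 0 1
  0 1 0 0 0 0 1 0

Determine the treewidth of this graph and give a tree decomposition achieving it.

Each bag holds 3 vertices, so the decomposition has width 2, which upper-bounds the treewidth. Conversely, {0, 1, 5} is a clique of size 3, and the vertices of any clique must share a bag in every tree decomposition; so some bag has ≥ 3 vertices and tw(G) ≥ 2. Hence tw(G) = 2 exactly.

Treewidth 2.
Bags: B1 = {1, 3, 5}  B2 = {1, 3, 6}  B3 = {1, 6, 7}  B4 = {1, 2, 5}  B5 = {0, 1, 5}  B6 = {2, 4, 5}
Tree: B1–B2, B2–B3, B1–B4, B1–B5, B4–B6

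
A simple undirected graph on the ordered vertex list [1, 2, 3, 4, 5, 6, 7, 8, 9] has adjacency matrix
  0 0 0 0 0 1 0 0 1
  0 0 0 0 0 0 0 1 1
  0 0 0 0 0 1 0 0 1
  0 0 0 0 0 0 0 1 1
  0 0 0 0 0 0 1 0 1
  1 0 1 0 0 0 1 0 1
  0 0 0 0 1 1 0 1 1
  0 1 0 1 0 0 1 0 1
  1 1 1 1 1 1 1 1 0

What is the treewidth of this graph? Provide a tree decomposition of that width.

Each bag holds 3 vertices, so the decomposition has width 2, which upper-bounds the treewidth. Conversely, {2, 8, 9} is a clique of size 3, and the vertices of any clique must share a bag in every tree decomposition; so some bag has ≥ 3 vertices and tw(G) ≥ 2. The upper and lower bounds meet at 2, so that is the treewidth.

Treewidth 2.
One such decomposition:
Bags: B1 = {6, 7, 9}  B2 = {7, 8, 9}  B3 = {5, 7, 9}  B4 = {1, 6, 9}  B5 = {3, 6, 9}  B6 = {2, 8, 9}  B7 = {4, 8, 9}
Tree: B1–B2, B1–B3, B1–B4, B1–B5, B2–B6, B2–B7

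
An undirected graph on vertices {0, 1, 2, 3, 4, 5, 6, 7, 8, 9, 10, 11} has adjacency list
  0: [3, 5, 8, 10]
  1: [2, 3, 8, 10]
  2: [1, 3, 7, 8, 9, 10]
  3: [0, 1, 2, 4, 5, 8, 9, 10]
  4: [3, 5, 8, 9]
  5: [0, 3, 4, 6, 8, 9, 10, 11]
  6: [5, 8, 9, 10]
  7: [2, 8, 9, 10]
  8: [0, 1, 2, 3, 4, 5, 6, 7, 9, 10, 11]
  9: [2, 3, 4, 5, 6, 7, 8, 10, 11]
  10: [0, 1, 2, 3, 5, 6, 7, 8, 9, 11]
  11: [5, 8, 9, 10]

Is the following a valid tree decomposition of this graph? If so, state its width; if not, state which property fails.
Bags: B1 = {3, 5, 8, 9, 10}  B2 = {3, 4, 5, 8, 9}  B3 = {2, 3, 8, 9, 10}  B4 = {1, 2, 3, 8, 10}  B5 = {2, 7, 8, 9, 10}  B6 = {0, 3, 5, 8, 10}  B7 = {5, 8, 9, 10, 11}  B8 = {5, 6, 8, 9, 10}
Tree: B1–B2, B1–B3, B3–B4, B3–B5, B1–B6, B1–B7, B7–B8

Yes; width 4.

Every vertex of G appears in some bag (union = {0, 1, 2, 3, 4, 5, 6, 7, 8, 9, 10, 11}); every edge is covered by a bag; and for each vertex v the set of bags containing v is connected in the bag tree. The decomposition is therefore valid. The largest bag has 5 vertices, so the width is 4.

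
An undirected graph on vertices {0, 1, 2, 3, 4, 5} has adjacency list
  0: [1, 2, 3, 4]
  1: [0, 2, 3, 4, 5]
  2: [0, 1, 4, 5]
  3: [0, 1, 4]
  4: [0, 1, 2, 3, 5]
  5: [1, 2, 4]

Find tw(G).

3

A width-3 tree decomposition is:
Bags: B1 = {0, 1, 2, 4}  B2 = {1, 2, 4, 5}  B3 = {0, 1, 3, 4}
Tree: B1–B2, B1–B3
Each bag holds 4 vertices, so the decomposition has width 3, which upper-bounds the treewidth. For the lower bound, the 4 vertices {0, 1, 2, 4} are pairwise adjacent, and any tree decomposition puts a clique entirely inside one bag — forcing width ≥ 3. The upper and lower bounds meet at 3, so that is the treewidth.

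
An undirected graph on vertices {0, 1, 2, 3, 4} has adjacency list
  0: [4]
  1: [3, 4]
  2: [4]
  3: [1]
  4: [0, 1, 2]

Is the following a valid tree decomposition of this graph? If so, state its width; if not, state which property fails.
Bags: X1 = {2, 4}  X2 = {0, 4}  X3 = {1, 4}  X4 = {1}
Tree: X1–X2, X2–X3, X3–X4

A tree decomposition must satisfy three properties: every vertex lies in some bag; for every edge, both endpoints lie together in some bag; and for every vertex, the bags containing it form a connected subtree. Here vertex 3 appears in no bag, so the decomposition is invalid.

No — vertex 3 appears in no bag.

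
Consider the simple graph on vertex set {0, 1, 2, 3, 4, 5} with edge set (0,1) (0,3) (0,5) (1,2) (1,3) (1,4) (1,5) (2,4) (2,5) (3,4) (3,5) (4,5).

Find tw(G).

3

A width-3 tree decomposition is:
Bags: B1 = {1, 3, 4, 5}  B2 = {1, 2, 4, 5}  B3 = {0, 1, 3, 5}
Tree: B1–B2, B1–B3
The largest bag has 4 vertices, giving width 3; this decomposition certifies tw(G) ≤ 3. On the other hand G contains the 4-clique {1, 2, 4, 5}. A clique must lie in a single bag of any decomposition, so no decomposition can have width below 3. Combining the bounds, tw(G) = 3.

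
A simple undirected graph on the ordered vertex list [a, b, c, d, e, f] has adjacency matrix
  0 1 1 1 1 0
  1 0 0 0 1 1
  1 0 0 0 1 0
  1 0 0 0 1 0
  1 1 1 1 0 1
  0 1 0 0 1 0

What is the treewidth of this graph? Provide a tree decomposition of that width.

Treewidth 2.
Bags: B1 = {a, b, e}  B2 = {a, c, e}  B3 = {a, d, e}  B4 = {b, e, f}
Tree: B1–B2, B1–B3, B1–B4

Every bag has size at most 3, so the width is 3 − 1 = 2 and tw(G) ≤ 2. For the lower bound, the 3 vertices {a, d, e} are pairwise adjacent, and any tree decomposition puts a clique entirely inside one bag — forcing width ≥ 2. Combining the bounds, tw(G) = 2.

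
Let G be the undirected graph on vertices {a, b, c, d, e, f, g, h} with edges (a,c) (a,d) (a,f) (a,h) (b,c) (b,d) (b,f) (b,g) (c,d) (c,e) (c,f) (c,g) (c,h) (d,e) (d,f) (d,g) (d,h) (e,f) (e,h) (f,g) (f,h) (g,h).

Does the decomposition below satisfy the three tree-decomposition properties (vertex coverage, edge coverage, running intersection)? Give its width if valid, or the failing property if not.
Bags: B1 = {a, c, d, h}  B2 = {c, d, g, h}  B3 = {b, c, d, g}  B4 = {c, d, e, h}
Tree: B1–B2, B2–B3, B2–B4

A tree decomposition must satisfy three properties: every vertex lies in some bag; for every edge, both endpoints lie together in some bag; and for every vertex, the bags containing it form a connected subtree. Here vertex f appears in no bag, so the decomposition is invalid.

No — vertex f appears in no bag.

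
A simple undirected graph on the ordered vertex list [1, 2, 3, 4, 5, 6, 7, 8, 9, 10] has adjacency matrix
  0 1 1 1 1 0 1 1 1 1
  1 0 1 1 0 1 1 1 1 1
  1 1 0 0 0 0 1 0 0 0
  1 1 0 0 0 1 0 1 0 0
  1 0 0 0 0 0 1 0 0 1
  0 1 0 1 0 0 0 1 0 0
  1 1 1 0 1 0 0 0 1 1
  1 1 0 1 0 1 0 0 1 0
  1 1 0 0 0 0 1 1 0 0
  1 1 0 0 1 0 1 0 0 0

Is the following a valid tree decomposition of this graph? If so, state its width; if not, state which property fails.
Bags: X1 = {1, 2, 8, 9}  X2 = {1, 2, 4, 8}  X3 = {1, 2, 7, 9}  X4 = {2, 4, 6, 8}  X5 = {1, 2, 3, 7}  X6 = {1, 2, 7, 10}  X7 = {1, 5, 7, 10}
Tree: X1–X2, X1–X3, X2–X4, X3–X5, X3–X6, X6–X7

Vertex coverage: the bags together contain {1, 2, 3, 4, 5, 6, 7, 8, 9, 10}, the full vertex set. Edge coverage: each edge of G has both endpoints in at least one bag. Running intersection: for every vertex, the bags containing it form a connected subtree. All three properties hold, so this is a valid tree decomposition of width max|bag| − 1 = 3, and hence tw(G) ≤ 3.

Yes; width 3.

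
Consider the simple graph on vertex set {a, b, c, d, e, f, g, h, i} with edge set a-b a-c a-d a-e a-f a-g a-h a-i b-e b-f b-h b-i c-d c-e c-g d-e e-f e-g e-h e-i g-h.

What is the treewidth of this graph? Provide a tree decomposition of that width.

The largest bag has 4 vertices, giving width 3; this decomposition certifies tw(G) ≤ 3. For the lower bound, the 4 vertices {a, c, d, e} are pairwise adjacent, and any tree decomposition puts a clique entirely inside one bag — forcing width ≥ 3. Therefore the treewidth is 3.

Treewidth 3.
Bags: B1 = {a, e, g, h}  B2 = {a, b, e, h}  B3 = {a, c, e, g}  B4 = {a, c, d, e}  B5 = {a, b, e, f}  B6 = {a, b, e, i}
Tree: B1–B2, B1–B3, B3–B4, B2–B5, B2–B6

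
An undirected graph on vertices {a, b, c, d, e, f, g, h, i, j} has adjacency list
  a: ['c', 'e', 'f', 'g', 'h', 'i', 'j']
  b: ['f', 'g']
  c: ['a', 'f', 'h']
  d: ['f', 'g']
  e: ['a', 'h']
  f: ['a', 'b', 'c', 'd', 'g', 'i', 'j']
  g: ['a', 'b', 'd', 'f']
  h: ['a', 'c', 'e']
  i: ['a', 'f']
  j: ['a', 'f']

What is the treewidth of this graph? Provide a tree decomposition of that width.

Treewidth 2.
One optimal decomposition is:
Bags: B1 = {d, f, g}  B2 = {a, f, g}  B3 = {a, c, f}  B4 = {a, c, h}  B5 = {a, f, j}  B6 = {a, f, i}  B7 = {b, f, g}  B8 = {a, e, h}
Tree: B1–B2, B2–B3, B3–B4, B2–B5, B2–B6, B1–B7, B4–B8

Every bag has size at most 3, so the width is 3 − 1 = 2 and tw(G) ≤ 2. For the lower bound, the 3 vertices {a, e, h} are pairwise adjacent, and any tree decomposition puts a clique entirely inside one bag — forcing width ≥ 2. Combining the bounds, tw(G) = 2.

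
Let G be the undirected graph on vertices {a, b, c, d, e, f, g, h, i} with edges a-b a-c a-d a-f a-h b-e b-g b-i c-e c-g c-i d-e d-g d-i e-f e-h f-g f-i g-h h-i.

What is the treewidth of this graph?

4

A width-4 tree decomposition is:
Bags: B1 = {a, b, e, g, i}  B2 = {a, c, e, g, i}  B3 = {a, e, g, h, i}  B4 = {a, d, e, g, i}  B5 = {a, e, f, g, i}
Tree: B1–B2, B2–B3, B3–B4, B4–B5
The largest bag has 5 vertices, giving width 4; this decomposition certifies tw(G) ≤ 4. For the lower bound: the 5 vertex sets {a,b}, {c,e}, {h,i}, {g}, {d} are disjoint, each induces a connected subgraph, and every pair is joined by at least one edge of G. Contracting each set to a single vertex therefore yields K_{5} as a minor, and since treewidth is minor-monotone, tw(G) ≥ tw(K_{5}) = 4. Combining the bounds, tw(G) = 4.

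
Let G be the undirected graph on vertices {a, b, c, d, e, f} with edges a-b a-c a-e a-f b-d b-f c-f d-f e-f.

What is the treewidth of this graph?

A width-2 tree decomposition is:
Bags: B1 = {b, d, f}  B2 = {a, b, f}  B3 = {a, e, f}  B4 = {a, c, f}
Tree: B1–B2, B2–B3, B2–B4
Each bag holds 3 vertices, so the decomposition has width 2, which upper-bounds the treewidth. For the lower bound, the 3 vertices {b, d, f} are pairwise adjacent, and any tree decomposition puts a clique entirely inside one bag — forcing width ≥ 2. The upper and lower bounds meet at 2, so that is the treewidth.

2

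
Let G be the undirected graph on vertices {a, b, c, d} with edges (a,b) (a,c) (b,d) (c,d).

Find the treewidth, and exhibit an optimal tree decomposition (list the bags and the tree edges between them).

Every bag has size at most 3, so the width is 3 − 1 = 2 and tw(G) ≤ 2. Since c–d–b–a–c is a cycle in G, G is not acyclic. Forests are exactly the graphs of treewidth ≤ 1, so tw(G) ≥ 2. Therefore the treewidth is 2.

Treewidth 2.
One optimal decomposition is:
Bags: B1 = {b, c, d}  B2 = {a, b, c}
Tree: B1–B2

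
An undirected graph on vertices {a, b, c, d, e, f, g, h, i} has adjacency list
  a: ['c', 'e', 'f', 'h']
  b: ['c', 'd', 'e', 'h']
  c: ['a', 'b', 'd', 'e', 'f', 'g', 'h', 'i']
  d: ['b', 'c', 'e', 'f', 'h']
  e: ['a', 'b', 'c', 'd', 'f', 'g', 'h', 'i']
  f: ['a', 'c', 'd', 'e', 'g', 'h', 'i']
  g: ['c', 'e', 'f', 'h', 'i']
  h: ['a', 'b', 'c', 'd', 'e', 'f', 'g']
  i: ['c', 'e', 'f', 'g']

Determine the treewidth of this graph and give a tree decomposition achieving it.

Treewidth 4.
One such decomposition:
Bags: B1 = {c, e, f, g, h}  B2 = {a, c, e, f, h}  B3 = {c, d, e, f, h}  B4 = {c, e, f, g, i}  B5 = {b, c, d, e, h}
Tree: B1–B2, B1–B3, B1–B4, B3–B5

Each bag holds 5 vertices, so the decomposition has width 4, which upper-bounds the treewidth. On the other hand G contains the 5-clique {c, d, e, f, h}. A clique must lie in a single bag of any decomposition, so no decomposition can have width below 4. Combining the bounds, tw(G) = 4.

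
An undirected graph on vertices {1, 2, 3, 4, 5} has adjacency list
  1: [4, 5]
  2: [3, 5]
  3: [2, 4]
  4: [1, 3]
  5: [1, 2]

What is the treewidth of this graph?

2

A width-2 tree decomposition is:
Bags: B1 = {1, 4, 5}  B2 = {3, 4, 5}  B3 = {2, 3, 5}
Tree: B1–B2, B2–B3
Every bag has size at most 3, so the width is 3 − 1 = 2 and tw(G) ≤ 2. The edges 5–1–4–3–2–5 form a cycle, so G is not a tree and its treewidth is at least 2. The upper and lower bounds meet at 2, so that is the treewidth.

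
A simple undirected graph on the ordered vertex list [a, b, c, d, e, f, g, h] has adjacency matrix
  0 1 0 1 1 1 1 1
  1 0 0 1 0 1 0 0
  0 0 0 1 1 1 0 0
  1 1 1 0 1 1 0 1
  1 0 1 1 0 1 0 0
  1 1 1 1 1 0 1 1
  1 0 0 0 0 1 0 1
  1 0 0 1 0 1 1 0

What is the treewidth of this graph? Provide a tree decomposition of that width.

Treewidth 3.
One such decomposition:
Bags: B1 = {a, d, e, f}  B2 = {c, d, e, f}  B3 = {a, d, f, h}  B4 = {a, b, d, f}  B5 = {a, f, g, h}
Tree: B1–B2, B1–B3, B3–B4, B3–B5

Every bag has size at most 4, so the width is 4 − 1 = 3 and tw(G) ≤ 3. On the other hand G contains the 4-clique {c, d, e, f}. A clique must lie in a single bag of any decomposition, so no decomposition can have width below 3. The upper and lower bounds meet at 3, so that is the treewidth.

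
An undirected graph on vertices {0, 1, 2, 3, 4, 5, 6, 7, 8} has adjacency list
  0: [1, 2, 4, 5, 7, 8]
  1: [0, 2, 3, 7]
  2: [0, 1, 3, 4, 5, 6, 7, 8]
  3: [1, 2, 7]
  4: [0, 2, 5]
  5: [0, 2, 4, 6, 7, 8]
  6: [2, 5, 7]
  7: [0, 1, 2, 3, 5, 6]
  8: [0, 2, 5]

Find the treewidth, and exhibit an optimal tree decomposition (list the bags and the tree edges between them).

Every bag has size at most 4, so the width is 4 − 1 = 3 and tw(G) ≤ 3. For the lower bound, the 4 vertices {0, 1, 2, 7} are pairwise adjacent, and any tree decomposition puts a clique entirely inside one bag — forcing width ≥ 3. Therefore the treewidth is 3.

Treewidth 3.
One such decomposition:
Bags: B1 = {0, 2, 5, 7}  B2 = {0, 1, 2, 7}  B3 = {1, 2, 3, 7}  B4 = {0, 2, 5, 8}  B5 = {0, 2, 4, 5}  B6 = {2, 5, 6, 7}
Tree: B1–B2, B2–B3, B1–B4, B4–B5, B1–B6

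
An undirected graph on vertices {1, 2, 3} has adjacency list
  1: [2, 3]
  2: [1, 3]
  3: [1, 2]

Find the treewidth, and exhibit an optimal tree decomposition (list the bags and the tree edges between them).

Treewidth 2.
Bags: B1 = {1, 2, 3}
Tree: (single bag)

With just one bag of size 3, the width is 3 − 1 = 2, so tw(G) ≤ 2. For the lower bound, the 3 vertices {1, 2, 3} are pairwise adjacent, and any tree decomposition puts a clique entirely inside one bag — forcing width ≥ 2. Therefore the treewidth is 2.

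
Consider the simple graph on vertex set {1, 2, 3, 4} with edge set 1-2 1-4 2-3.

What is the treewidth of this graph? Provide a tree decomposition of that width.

Treewidth 1.
Bags: B1 = {2, 3}  B2 = {1, 2}  B3 = {1, 4}
Tree: B1–B2, B2–B3

Every bag has size at most 2, so the width is 2 − 1 = 1 and tw(G) ≤ 1. G has an edge, so its treewidth is at least 1. Hence tw(G) = 1 exactly.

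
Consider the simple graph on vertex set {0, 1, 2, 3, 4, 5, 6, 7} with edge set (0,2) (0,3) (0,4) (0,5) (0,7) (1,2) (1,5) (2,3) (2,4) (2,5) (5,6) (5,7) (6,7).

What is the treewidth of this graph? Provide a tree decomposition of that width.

The largest bag has 3 vertices, giving width 2; this decomposition certifies tw(G) ≤ 2. On the other hand G contains the 3-clique {0, 2, 3}. A clique must lie in a single bag of any decomposition, so no decomposition can have width below 2. The upper and lower bounds meet at 2, so that is the treewidth.

Treewidth 2.
One such decomposition:
Bags: B1 = {0, 5, 7}  B2 = {0, 2, 5}  B3 = {1, 2, 5}  B4 = {0, 2, 3}  B5 = {5, 6, 7}  B6 = {0, 2, 4}
Tree: B1–B2, B2–B3, B2–B4, B1–B5, B2–B6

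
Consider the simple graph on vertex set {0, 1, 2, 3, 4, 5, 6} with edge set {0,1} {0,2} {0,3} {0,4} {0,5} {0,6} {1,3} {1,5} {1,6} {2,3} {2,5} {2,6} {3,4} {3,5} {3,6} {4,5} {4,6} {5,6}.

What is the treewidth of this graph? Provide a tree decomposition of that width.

The largest bag has 5 vertices, giving width 4; this decomposition certifies tw(G) ≤ 4. On the other hand G contains the 5-clique {0, 1, 3, 5, 6}. A clique must lie in a single bag of any decomposition, so no decomposition can have width below 4. Combining the bounds, tw(G) = 4.

Treewidth 4.
One such decomposition:
Bags: B1 = {0, 2, 3, 5, 6}  B2 = {0, 1, 3, 5, 6}  B3 = {0, 3, 4, 5, 6}
Tree: B1–B2, B1–B3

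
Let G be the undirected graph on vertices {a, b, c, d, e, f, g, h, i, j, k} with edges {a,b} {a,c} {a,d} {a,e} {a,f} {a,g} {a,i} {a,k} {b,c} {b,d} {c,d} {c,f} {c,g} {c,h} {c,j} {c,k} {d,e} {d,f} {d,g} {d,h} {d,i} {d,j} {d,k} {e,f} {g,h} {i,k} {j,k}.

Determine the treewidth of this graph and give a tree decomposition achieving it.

Treewidth 3.
One optimal decomposition is:
Bags: B1 = {a, d, i, k}  B2 = {a, c, d, k}  B3 = {a, c, d, g}  B4 = {a, b, c, d}  B5 = {a, c, d, f}  B6 = {c, d, j, k}  B7 = {a, d, e, f}  B8 = {c, d, g, h}
Tree: B1–B2, B2–B3, B3–B4, B2–B5, B2–B6, B5–B7, B3–B8

Every bag has size at most 4, so the width is 4 − 1 = 3 and tw(G) ≤ 3. For the lower bound, the 4 vertices {a, d, e, f} are pairwise adjacent, and any tree decomposition puts a clique entirely inside one bag — forcing width ≥ 3. Hence tw(G) = 3 exactly.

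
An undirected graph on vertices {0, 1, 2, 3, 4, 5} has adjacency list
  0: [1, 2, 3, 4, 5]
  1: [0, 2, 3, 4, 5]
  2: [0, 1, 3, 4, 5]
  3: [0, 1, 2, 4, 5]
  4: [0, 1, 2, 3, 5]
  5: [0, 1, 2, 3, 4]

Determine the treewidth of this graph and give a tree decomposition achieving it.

A single bag containing all 6 vertices is trivially a valid decomposition of width 5. For the lower bound, the 6 vertices {0, 1, 2, 3, 4, 5} are pairwise adjacent, and any tree decomposition puts a clique entirely inside one bag — forcing width ≥ 5. Hence tw(G) = 5 exactly.

Treewidth 5.
One optimal decomposition is:
Bags: B1 = {0, 1, 2, 3, 4, 5}
Tree: (single bag)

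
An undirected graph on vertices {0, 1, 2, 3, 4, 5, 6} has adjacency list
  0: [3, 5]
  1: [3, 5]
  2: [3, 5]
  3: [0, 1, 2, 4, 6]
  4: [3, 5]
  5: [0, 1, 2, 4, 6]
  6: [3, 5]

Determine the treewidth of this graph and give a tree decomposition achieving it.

Treewidth 2.
One such decomposition:
Bags: B1 = {3, 5, 6}  B2 = {0, 3, 5}  B3 = {3, 4, 5}  B4 = {2, 3, 5}  B5 = {1, 3, 5}
Tree: B1–B2, B2–B3, B3–B4, B4–B5

Each bag holds 3 vertices, so the decomposition has width 2, which upper-bounds the treewidth. Since 3–6–5–0–3 is a cycle in G, G is not acyclic. Forests are exactly the graphs of treewidth ≤ 1, so tw(G) ≥ 2. Hence tw(G) = 2 exactly.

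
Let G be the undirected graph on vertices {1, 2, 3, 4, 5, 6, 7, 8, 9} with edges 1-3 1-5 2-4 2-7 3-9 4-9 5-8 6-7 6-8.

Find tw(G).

A width-2 tree decomposition is:
Bags: B1 = {2, 4, 7}  B2 = {4, 7, 9}  B3 = {3, 7, 9}  B4 = {1, 3, 7}  B5 = {1, 5, 7}  B6 = {5, 7, 8}  B7 = {6, 7, 8}
Tree: B1–B2, B2–B3, B3–B4, B4–B5, B5–B6, B6–B7
Every bag has size at most 3, so the width is 3 − 1 = 2 and tw(G) ≤ 2. The edges 7–2–4–9–3–1–5–8–6–7 form a cycle, so G is not a tree and its treewidth is at least 2. The upper and lower bounds meet at 2, so that is the treewidth.

2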